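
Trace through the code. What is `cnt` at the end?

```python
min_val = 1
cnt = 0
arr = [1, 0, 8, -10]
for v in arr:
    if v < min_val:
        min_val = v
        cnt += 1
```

Let's trace through this code step by step.

Initialize: min_val = 1
Initialize: cnt = 0
Initialize: arr = [1, 0, 8, -10]
Entering loop: for v in arr:

After execution: cnt = 2
2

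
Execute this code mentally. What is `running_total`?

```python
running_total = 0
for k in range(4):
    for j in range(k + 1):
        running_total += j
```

Let's trace through this code step by step.

Initialize: running_total = 0
Entering loop: for k in range(4):

After execution: running_total = 10
10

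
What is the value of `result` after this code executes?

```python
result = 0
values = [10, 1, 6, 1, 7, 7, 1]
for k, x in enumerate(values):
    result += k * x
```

Let's trace through this code step by step.

Initialize: result = 0
Initialize: values = [10, 1, 6, 1, 7, 7, 1]
Entering loop: for k, x in enumerate(values):

After execution: result = 85
85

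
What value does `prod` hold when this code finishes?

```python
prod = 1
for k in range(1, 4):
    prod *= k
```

Let's trace through this code step by step.

Initialize: prod = 1
Entering loop: for k in range(1, 4):

After execution: prod = 6
6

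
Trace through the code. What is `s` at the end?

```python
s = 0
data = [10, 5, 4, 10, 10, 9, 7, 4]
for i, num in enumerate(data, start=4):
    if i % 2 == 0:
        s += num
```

Let's trace through this code step by step.

Initialize: s = 0
Initialize: data = [10, 5, 4, 10, 10, 9, 7, 4]
Entering loop: for i, num in enumerate(data, start=4):

After execution: s = 31
31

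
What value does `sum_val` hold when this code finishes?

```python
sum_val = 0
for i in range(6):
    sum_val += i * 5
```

Let's trace through this code step by step.

Initialize: sum_val = 0
Entering loop: for i in range(6):

After execution: sum_val = 75
75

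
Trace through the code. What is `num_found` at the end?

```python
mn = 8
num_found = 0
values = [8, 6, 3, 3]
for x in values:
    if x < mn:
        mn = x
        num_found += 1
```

Let's trace through this code step by step.

Initialize: mn = 8
Initialize: num_found = 0
Initialize: values = [8, 6, 3, 3]
Entering loop: for x in values:

After execution: num_found = 2
2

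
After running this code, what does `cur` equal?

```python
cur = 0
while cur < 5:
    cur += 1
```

Let's trace through this code step by step.

Initialize: cur = 0
Entering loop: while cur < 5:

After execution: cur = 5
5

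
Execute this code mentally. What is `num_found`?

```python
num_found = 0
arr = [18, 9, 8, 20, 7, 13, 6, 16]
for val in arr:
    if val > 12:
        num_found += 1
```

Let's trace through this code step by step.

Initialize: num_found = 0
Initialize: arr = [18, 9, 8, 20, 7, 13, 6, 16]
Entering loop: for val in arr:

After execution: num_found = 4
4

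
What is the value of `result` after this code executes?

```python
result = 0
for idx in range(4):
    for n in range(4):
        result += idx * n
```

Let's trace through this code step by step.

Initialize: result = 0
Entering loop: for idx in range(4):

After execution: result = 36
36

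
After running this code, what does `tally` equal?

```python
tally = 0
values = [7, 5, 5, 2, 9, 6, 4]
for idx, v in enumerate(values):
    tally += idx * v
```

Let's trace through this code step by step.

Initialize: tally = 0
Initialize: values = [7, 5, 5, 2, 9, 6, 4]
Entering loop: for idx, v in enumerate(values):

After execution: tally = 111
111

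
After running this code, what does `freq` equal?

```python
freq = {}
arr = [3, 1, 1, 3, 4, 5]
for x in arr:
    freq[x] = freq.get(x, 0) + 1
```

Let's trace through this code step by step.

Initialize: freq = {}
Initialize: arr = [3, 1, 1, 3, 4, 5]
Entering loop: for x in arr:

After execution: freq = {3: 2, 1: 2, 4: 1, 5: 1}
{3: 2, 1: 2, 4: 1, 5: 1}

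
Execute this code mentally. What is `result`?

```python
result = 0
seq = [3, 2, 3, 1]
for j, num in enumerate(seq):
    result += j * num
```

Let's trace through this code step by step.

Initialize: result = 0
Initialize: seq = [3, 2, 3, 1]
Entering loop: for j, num in enumerate(seq):

After execution: result = 11
11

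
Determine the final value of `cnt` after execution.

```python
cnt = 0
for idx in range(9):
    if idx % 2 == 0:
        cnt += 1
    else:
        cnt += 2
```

Let's trace through this code step by step.

Initialize: cnt = 0
Entering loop: for idx in range(9):

After execution: cnt = 13
13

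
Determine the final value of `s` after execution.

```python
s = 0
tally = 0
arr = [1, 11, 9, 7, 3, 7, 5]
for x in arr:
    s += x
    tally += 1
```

Let's trace through this code step by step.

Initialize: s = 0
Initialize: tally = 0
Initialize: arr = [1, 11, 9, 7, 3, 7, 5]
Entering loop: for x in arr:

After execution: s = 43
43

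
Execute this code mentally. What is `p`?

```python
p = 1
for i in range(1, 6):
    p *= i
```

Let's trace through this code step by step.

Initialize: p = 1
Entering loop: for i in range(1, 6):

After execution: p = 120
120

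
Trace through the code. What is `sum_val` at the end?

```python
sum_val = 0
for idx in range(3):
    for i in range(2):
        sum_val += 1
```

Let's trace through this code step by step.

Initialize: sum_val = 0
Entering loop: for idx in range(3):

After execution: sum_val = 6
6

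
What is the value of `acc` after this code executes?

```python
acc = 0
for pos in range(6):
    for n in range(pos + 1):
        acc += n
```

Let's trace through this code step by step.

Initialize: acc = 0
Entering loop: for pos in range(6):

After execution: acc = 35
35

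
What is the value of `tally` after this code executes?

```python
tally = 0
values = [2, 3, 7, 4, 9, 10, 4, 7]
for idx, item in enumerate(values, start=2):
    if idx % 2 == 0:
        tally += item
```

Let's trace through this code step by step.

Initialize: tally = 0
Initialize: values = [2, 3, 7, 4, 9, 10, 4, 7]
Entering loop: for idx, item in enumerate(values, start=2):

After execution: tally = 22
22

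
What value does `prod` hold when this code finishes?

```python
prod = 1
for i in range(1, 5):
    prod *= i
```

Let's trace through this code step by step.

Initialize: prod = 1
Entering loop: for i in range(1, 5):

After execution: prod = 24
24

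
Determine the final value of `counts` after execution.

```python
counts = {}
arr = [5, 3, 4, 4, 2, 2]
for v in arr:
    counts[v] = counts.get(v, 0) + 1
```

Let's trace through this code step by step.

Initialize: counts = {}
Initialize: arr = [5, 3, 4, 4, 2, 2]
Entering loop: for v in arr:

After execution: counts = {5: 1, 3: 1, 4: 2, 2: 2}
{5: 1, 3: 1, 4: 2, 2: 2}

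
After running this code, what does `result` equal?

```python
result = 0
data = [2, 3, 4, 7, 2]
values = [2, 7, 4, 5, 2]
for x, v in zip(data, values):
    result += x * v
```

Let's trace through this code step by step.

Initialize: result = 0
Initialize: data = [2, 3, 4, 7, 2]
Initialize: values = [2, 7, 4, 5, 2]
Entering loop: for x, v in zip(data, values):

After execution: result = 80
80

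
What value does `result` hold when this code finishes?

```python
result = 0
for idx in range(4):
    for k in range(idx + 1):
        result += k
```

Let's trace through this code step by step.

Initialize: result = 0
Entering loop: for idx in range(4):

After execution: result = 10
10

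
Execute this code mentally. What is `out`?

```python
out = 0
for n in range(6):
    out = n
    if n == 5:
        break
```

Let's trace through this code step by step.

Initialize: out = 0
Entering loop: for n in range(6):

After execution: out = 5
5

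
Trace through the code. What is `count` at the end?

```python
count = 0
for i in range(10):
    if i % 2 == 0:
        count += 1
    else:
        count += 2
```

Let's trace through this code step by step.

Initialize: count = 0
Entering loop: for i in range(10):

After execution: count = 15
15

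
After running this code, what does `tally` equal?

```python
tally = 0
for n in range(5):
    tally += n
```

Let's trace through this code step by step.

Initialize: tally = 0
Entering loop: for n in range(5):

After execution: tally = 10
10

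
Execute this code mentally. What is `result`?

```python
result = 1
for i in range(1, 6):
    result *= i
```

Let's trace through this code step by step.

Initialize: result = 1
Entering loop: for i in range(1, 6):

After execution: result = 120
120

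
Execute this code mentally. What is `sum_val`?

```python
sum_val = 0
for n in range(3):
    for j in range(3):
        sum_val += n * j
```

Let's trace through this code step by step.

Initialize: sum_val = 0
Entering loop: for n in range(3):

After execution: sum_val = 9
9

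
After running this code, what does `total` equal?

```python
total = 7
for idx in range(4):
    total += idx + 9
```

Let's trace through this code step by step.

Initialize: total = 7
Entering loop: for idx in range(4):

After execution: total = 49
49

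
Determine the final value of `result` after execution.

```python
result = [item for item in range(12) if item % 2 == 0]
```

Let's trace through this code step by step.

Initialize: result = [item for item in range(12) if item % 2 == 0]

After execution: result = [0, 2, 4, 6, 8, 10]
[0, 2, 4, 6, 8, 10]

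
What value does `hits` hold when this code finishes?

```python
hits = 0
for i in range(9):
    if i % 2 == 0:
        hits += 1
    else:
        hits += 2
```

Let's trace through this code step by step.

Initialize: hits = 0
Entering loop: for i in range(9):

After execution: hits = 13
13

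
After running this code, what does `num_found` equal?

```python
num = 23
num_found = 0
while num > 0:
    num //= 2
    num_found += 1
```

Let's trace through this code step by step.

Initialize: num = 23
Initialize: num_found = 0
Entering loop: while num > 0:

After execution: num_found = 5
5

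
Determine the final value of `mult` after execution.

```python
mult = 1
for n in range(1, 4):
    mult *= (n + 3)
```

Let's trace through this code step by step.

Initialize: mult = 1
Entering loop: for n in range(1, 4):

After execution: mult = 120
120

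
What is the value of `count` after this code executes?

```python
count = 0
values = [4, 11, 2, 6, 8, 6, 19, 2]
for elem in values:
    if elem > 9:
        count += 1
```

Let's trace through this code step by step.

Initialize: count = 0
Initialize: values = [4, 11, 2, 6, 8, 6, 19, 2]
Entering loop: for elem in values:

After execution: count = 2
2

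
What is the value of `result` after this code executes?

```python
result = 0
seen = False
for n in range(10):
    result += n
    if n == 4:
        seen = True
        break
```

Let's trace through this code step by step.

Initialize: result = 0
Initialize: seen = False
Entering loop: for n in range(10):

After execution: result = 10
10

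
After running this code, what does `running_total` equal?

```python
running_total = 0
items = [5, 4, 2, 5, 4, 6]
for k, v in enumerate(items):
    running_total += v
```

Let's trace through this code step by step.

Initialize: running_total = 0
Initialize: items = [5, 4, 2, 5, 4, 6]
Entering loop: for k, v in enumerate(items):

After execution: running_total = 26
26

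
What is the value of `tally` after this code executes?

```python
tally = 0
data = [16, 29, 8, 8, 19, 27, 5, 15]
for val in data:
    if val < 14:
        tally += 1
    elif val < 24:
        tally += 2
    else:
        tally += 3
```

Let's trace through this code step by step.

Initialize: tally = 0
Initialize: data = [16, 29, 8, 8, 19, 27, 5, 15]
Entering loop: for val in data:

After execution: tally = 15
15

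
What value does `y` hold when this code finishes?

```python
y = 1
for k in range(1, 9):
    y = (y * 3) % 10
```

Let's trace through this code step by step.

Initialize: y = 1
Entering loop: for k in range(1, 9):

After execution: y = 1
1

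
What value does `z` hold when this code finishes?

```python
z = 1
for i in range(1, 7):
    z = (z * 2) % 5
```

Let's trace through this code step by step.

Initialize: z = 1
Entering loop: for i in range(1, 7):

After execution: z = 4
4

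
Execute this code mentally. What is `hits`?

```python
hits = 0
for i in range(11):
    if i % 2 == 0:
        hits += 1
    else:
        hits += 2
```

Let's trace through this code step by step.

Initialize: hits = 0
Entering loop: for i in range(11):

After execution: hits = 16
16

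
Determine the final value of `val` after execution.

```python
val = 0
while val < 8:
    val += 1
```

Let's trace through this code step by step.

Initialize: val = 0
Entering loop: while val < 8:

After execution: val = 8
8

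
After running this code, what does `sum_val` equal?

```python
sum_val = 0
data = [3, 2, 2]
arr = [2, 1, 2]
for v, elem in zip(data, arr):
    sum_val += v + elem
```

Let's trace through this code step by step.

Initialize: sum_val = 0
Initialize: data = [3, 2, 2]
Initialize: arr = [2, 1, 2]
Entering loop: for v, elem in zip(data, arr):

After execution: sum_val = 12
12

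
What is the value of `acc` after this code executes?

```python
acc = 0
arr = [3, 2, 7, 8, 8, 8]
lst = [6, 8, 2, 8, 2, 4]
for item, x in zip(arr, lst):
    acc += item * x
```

Let's trace through this code step by step.

Initialize: acc = 0
Initialize: arr = [3, 2, 7, 8, 8, 8]
Initialize: lst = [6, 8, 2, 8, 2, 4]
Entering loop: for item, x in zip(arr, lst):

After execution: acc = 160
160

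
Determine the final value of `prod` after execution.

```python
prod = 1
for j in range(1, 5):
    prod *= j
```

Let's trace through this code step by step.

Initialize: prod = 1
Entering loop: for j in range(1, 5):

After execution: prod = 24
24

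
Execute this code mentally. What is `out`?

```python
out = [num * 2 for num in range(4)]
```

Let's trace through this code step by step.

Initialize: out = [num * 2 for num in range(4)]

After execution: out = [0, 2, 4, 6]
[0, 2, 4, 6]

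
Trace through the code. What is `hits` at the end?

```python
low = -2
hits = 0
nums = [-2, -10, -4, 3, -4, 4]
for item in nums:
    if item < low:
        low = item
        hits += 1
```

Let's trace through this code step by step.

Initialize: low = -2
Initialize: hits = 0
Initialize: nums = [-2, -10, -4, 3, -4, 4]
Entering loop: for item in nums:

After execution: hits = 1
1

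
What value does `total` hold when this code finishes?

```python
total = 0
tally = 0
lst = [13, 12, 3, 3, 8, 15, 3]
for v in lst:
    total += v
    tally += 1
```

Let's trace through this code step by step.

Initialize: total = 0
Initialize: tally = 0
Initialize: lst = [13, 12, 3, 3, 8, 15, 3]
Entering loop: for v in lst:

After execution: total = 57
57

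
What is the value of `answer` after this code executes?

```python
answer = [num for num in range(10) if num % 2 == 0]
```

Let's trace through this code step by step.

Initialize: answer = [num for num in range(10) if num % 2 == 0]

After execution: answer = [0, 2, 4, 6, 8]
[0, 2, 4, 6, 8]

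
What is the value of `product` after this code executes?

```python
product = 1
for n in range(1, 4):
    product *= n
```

Let's trace through this code step by step.

Initialize: product = 1
Entering loop: for n in range(1, 4):

After execution: product = 6
6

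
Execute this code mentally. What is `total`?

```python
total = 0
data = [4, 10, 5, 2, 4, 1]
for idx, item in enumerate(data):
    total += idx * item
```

Let's trace through this code step by step.

Initialize: total = 0
Initialize: data = [4, 10, 5, 2, 4, 1]
Entering loop: for idx, item in enumerate(data):

After execution: total = 47
47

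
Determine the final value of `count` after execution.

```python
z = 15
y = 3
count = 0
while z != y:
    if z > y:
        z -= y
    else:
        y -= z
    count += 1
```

Let's trace through this code step by step.

Initialize: z = 15
Initialize: y = 3
Initialize: count = 0
Entering loop: while z != y:

After execution: count = 4
4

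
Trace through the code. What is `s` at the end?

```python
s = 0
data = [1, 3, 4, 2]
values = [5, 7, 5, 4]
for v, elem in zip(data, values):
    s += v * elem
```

Let's trace through this code step by step.

Initialize: s = 0
Initialize: data = [1, 3, 4, 2]
Initialize: values = [5, 7, 5, 4]
Entering loop: for v, elem in zip(data, values):

After execution: s = 54
54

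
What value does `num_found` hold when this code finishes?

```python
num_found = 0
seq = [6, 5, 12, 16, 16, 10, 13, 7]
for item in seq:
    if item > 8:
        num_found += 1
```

Let's trace through this code step by step.

Initialize: num_found = 0
Initialize: seq = [6, 5, 12, 16, 16, 10, 13, 7]
Entering loop: for item in seq:

After execution: num_found = 5
5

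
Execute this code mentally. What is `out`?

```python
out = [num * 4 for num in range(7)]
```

Let's trace through this code step by step.

Initialize: out = [num * 4 for num in range(7)]

After execution: out = [0, 4, 8, 12, 16, 20, 24]
[0, 4, 8, 12, 16, 20, 24]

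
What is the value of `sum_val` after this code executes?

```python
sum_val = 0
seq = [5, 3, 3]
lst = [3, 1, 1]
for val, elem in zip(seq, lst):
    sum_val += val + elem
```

Let's trace through this code step by step.

Initialize: sum_val = 0
Initialize: seq = [5, 3, 3]
Initialize: lst = [3, 1, 1]
Entering loop: for val, elem in zip(seq, lst):

After execution: sum_val = 16
16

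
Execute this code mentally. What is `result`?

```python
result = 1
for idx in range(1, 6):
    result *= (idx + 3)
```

Let's trace through this code step by step.

Initialize: result = 1
Entering loop: for idx in range(1, 6):

After execution: result = 6720
6720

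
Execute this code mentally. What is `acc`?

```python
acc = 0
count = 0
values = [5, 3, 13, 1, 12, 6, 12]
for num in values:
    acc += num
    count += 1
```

Let's trace through this code step by step.

Initialize: acc = 0
Initialize: count = 0
Initialize: values = [5, 3, 13, 1, 12, 6, 12]
Entering loop: for num in values:

After execution: acc = 52
52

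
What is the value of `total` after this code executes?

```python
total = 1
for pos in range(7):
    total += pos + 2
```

Let's trace through this code step by step.

Initialize: total = 1
Entering loop: for pos in range(7):

After execution: total = 36
36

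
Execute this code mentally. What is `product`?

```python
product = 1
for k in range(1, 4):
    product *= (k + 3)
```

Let's trace through this code step by step.

Initialize: product = 1
Entering loop: for k in range(1, 4):

After execution: product = 120
120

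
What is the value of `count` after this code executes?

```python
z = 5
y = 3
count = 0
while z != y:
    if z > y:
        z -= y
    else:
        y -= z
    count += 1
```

Let's trace through this code step by step.

Initialize: z = 5
Initialize: y = 3
Initialize: count = 0
Entering loop: while z != y:

After execution: count = 3
3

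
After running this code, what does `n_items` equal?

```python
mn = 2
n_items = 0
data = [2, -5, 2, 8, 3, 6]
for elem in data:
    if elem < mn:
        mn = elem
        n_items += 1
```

Let's trace through this code step by step.

Initialize: mn = 2
Initialize: n_items = 0
Initialize: data = [2, -5, 2, 8, 3, 6]
Entering loop: for elem in data:

After execution: n_items = 1
1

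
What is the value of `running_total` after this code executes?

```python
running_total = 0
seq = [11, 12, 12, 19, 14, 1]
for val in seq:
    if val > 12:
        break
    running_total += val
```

Let's trace through this code step by step.

Initialize: running_total = 0
Initialize: seq = [11, 12, 12, 19, 14, 1]
Entering loop: for val in seq:

After execution: running_total = 35
35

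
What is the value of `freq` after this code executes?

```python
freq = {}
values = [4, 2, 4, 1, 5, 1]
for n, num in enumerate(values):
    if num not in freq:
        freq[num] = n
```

Let's trace through this code step by step.

Initialize: freq = {}
Initialize: values = [4, 2, 4, 1, 5, 1]
Entering loop: for n, num in enumerate(values):

After execution: freq = {4: 0, 2: 1, 1: 3, 5: 4}
{4: 0, 2: 1, 1: 3, 5: 4}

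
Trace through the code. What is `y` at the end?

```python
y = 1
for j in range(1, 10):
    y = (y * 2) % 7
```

Let's trace through this code step by step.

Initialize: y = 1
Entering loop: for j in range(1, 10):

After execution: y = 1
1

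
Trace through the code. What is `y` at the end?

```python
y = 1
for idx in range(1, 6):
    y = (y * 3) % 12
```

Let's trace through this code step by step.

Initialize: y = 1
Entering loop: for idx in range(1, 6):

After execution: y = 3
3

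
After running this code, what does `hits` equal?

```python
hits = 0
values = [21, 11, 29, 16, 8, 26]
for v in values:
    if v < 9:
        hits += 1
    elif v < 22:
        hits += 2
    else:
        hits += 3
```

Let's trace through this code step by step.

Initialize: hits = 0
Initialize: values = [21, 11, 29, 16, 8, 26]
Entering loop: for v in values:

After execution: hits = 13
13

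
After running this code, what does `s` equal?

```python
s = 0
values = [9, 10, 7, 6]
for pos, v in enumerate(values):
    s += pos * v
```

Let's trace through this code step by step.

Initialize: s = 0
Initialize: values = [9, 10, 7, 6]
Entering loop: for pos, v in enumerate(values):

After execution: s = 42
42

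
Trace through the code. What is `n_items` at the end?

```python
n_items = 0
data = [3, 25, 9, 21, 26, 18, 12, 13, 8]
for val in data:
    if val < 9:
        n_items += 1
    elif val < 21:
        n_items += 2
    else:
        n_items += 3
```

Let's trace through this code step by step.

Initialize: n_items = 0
Initialize: data = [3, 25, 9, 21, 26, 18, 12, 13, 8]
Entering loop: for val in data:

After execution: n_items = 19
19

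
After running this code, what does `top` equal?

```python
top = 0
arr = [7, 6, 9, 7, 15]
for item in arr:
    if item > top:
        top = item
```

Let's trace through this code step by step.

Initialize: top = 0
Initialize: arr = [7, 6, 9, 7, 15]
Entering loop: for item in arr:

After execution: top = 15
15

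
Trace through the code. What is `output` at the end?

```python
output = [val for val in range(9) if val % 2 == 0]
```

Let's trace through this code step by step.

Initialize: output = [val for val in range(9) if val % 2 == 0]

After execution: output = [0, 2, 4, 6, 8]
[0, 2, 4, 6, 8]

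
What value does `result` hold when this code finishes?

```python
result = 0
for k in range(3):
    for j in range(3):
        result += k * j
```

Let's trace through this code step by step.

Initialize: result = 0
Entering loop: for k in range(3):

After execution: result = 9
9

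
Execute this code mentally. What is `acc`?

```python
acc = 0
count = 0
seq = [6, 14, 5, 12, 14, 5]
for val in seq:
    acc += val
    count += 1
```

Let's trace through this code step by step.

Initialize: acc = 0
Initialize: count = 0
Initialize: seq = [6, 14, 5, 12, 14, 5]
Entering loop: for val in seq:

After execution: acc = 56
56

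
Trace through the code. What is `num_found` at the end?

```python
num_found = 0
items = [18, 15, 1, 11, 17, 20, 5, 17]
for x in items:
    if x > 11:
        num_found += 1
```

Let's trace through this code step by step.

Initialize: num_found = 0
Initialize: items = [18, 15, 1, 11, 17, 20, 5, 17]
Entering loop: for x in items:

After execution: num_found = 5
5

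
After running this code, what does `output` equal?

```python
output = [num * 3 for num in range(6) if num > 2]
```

Let's trace through this code step by step.

Initialize: output = [num * 3 for num in range(6) if num > 2]

After execution: output = [9, 12, 15]
[9, 12, 15]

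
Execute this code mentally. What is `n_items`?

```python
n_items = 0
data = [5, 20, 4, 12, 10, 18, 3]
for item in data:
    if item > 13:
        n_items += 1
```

Let's trace through this code step by step.

Initialize: n_items = 0
Initialize: data = [5, 20, 4, 12, 10, 18, 3]
Entering loop: for item in data:

After execution: n_items = 2
2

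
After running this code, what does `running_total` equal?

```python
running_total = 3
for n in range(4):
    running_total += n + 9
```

Let's trace through this code step by step.

Initialize: running_total = 3
Entering loop: for n in range(4):

After execution: running_total = 45
45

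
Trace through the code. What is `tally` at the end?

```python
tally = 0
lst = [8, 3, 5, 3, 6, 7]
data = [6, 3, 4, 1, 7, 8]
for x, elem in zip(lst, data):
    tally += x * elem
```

Let's trace through this code step by step.

Initialize: tally = 0
Initialize: lst = [8, 3, 5, 3, 6, 7]
Initialize: data = [6, 3, 4, 1, 7, 8]
Entering loop: for x, elem in zip(lst, data):

After execution: tally = 178
178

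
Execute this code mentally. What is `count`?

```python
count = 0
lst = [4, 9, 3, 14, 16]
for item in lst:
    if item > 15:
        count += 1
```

Let's trace through this code step by step.

Initialize: count = 0
Initialize: lst = [4, 9, 3, 14, 16]
Entering loop: for item in lst:

After execution: count = 1
1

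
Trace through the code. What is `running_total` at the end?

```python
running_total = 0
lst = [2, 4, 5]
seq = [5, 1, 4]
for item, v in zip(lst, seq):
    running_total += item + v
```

Let's trace through this code step by step.

Initialize: running_total = 0
Initialize: lst = [2, 4, 5]
Initialize: seq = [5, 1, 4]
Entering loop: for item, v in zip(lst, seq):

After execution: running_total = 21
21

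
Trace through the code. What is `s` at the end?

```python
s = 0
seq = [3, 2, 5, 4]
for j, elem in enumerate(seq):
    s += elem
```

Let's trace through this code step by step.

Initialize: s = 0
Initialize: seq = [3, 2, 5, 4]
Entering loop: for j, elem in enumerate(seq):

After execution: s = 14
14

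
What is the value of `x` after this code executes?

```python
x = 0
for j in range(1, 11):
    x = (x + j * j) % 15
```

Let's trace through this code step by step.

Initialize: x = 0
Entering loop: for j in range(1, 11):

After execution: x = 10
10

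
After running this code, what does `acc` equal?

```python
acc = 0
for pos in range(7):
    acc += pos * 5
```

Let's trace through this code step by step.

Initialize: acc = 0
Entering loop: for pos in range(7):

After execution: acc = 105
105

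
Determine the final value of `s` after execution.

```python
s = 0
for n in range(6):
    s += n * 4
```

Let's trace through this code step by step.

Initialize: s = 0
Entering loop: for n in range(6):

After execution: s = 60
60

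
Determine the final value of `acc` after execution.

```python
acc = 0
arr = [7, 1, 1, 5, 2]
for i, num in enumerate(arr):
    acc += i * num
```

Let's trace through this code step by step.

Initialize: acc = 0
Initialize: arr = [7, 1, 1, 5, 2]
Entering loop: for i, num in enumerate(arr):

After execution: acc = 26
26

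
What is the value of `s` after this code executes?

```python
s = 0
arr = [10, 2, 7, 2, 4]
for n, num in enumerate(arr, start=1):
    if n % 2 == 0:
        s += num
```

Let's trace through this code step by step.

Initialize: s = 0
Initialize: arr = [10, 2, 7, 2, 4]
Entering loop: for n, num in enumerate(arr, start=1):

After execution: s = 4
4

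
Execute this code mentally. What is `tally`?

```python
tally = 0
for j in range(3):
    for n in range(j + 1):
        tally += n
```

Let's trace through this code step by step.

Initialize: tally = 0
Entering loop: for j in range(3):

After execution: tally = 4
4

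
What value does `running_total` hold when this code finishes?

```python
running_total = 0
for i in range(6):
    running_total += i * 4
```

Let's trace through this code step by step.

Initialize: running_total = 0
Entering loop: for i in range(6):

After execution: running_total = 60
60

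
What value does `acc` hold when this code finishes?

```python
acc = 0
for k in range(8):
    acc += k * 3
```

Let's trace through this code step by step.

Initialize: acc = 0
Entering loop: for k in range(8):

After execution: acc = 84
84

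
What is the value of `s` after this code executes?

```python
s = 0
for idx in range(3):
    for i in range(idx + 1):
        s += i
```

Let's trace through this code step by step.

Initialize: s = 0
Entering loop: for idx in range(3):

After execution: s = 4
4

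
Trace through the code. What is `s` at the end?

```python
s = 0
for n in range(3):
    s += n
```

Let's trace through this code step by step.

Initialize: s = 0
Entering loop: for n in range(3):

After execution: s = 3
3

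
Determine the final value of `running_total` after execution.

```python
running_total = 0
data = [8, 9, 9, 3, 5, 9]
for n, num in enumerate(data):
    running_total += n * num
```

Let's trace through this code step by step.

Initialize: running_total = 0
Initialize: data = [8, 9, 9, 3, 5, 9]
Entering loop: for n, num in enumerate(data):

After execution: running_total = 101
101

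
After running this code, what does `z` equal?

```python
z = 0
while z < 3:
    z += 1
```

Let's trace through this code step by step.

Initialize: z = 0
Entering loop: while z < 3:

After execution: z = 3
3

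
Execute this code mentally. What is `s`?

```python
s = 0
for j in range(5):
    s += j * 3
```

Let's trace through this code step by step.

Initialize: s = 0
Entering loop: for j in range(5):

After execution: s = 30
30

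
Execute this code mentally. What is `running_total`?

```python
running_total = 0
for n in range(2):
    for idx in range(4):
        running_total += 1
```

Let's trace through this code step by step.

Initialize: running_total = 0
Entering loop: for n in range(2):

After execution: running_total = 8
8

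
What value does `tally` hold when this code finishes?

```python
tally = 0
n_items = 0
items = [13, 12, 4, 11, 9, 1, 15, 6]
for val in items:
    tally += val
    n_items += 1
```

Let's trace through this code step by step.

Initialize: tally = 0
Initialize: n_items = 0
Initialize: items = [13, 12, 4, 11, 9, 1, 15, 6]
Entering loop: for val in items:

After execution: tally = 71
71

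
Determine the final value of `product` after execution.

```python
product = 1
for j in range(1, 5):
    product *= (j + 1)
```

Let's trace through this code step by step.

Initialize: product = 1
Entering loop: for j in range(1, 5):

After execution: product = 120
120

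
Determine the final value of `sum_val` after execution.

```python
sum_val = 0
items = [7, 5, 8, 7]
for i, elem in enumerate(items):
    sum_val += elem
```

Let's trace through this code step by step.

Initialize: sum_val = 0
Initialize: items = [7, 5, 8, 7]
Entering loop: for i, elem in enumerate(items):

After execution: sum_val = 27
27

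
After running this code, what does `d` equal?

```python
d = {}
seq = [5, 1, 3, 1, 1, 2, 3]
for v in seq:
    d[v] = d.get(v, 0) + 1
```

Let's trace through this code step by step.

Initialize: d = {}
Initialize: seq = [5, 1, 3, 1, 1, 2, 3]
Entering loop: for v in seq:

After execution: d = {5: 1, 1: 3, 3: 2, 2: 1}
{5: 1, 1: 3, 3: 2, 2: 1}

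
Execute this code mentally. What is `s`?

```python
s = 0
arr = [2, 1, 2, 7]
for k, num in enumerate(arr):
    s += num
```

Let's trace through this code step by step.

Initialize: s = 0
Initialize: arr = [2, 1, 2, 7]
Entering loop: for k, num in enumerate(arr):

After execution: s = 12
12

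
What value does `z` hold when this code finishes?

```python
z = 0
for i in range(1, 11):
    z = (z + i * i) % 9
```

Let's trace through this code step by step.

Initialize: z = 0
Entering loop: for i in range(1, 11):

After execution: z = 7
7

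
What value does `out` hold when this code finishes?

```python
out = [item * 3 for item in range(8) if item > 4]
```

Let's trace through this code step by step.

Initialize: out = [item * 3 for item in range(8) if item > 4]

After execution: out = [15, 18, 21]
[15, 18, 21]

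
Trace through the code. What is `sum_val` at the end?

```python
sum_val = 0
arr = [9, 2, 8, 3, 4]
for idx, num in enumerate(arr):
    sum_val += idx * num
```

Let's trace through this code step by step.

Initialize: sum_val = 0
Initialize: arr = [9, 2, 8, 3, 4]
Entering loop: for idx, num in enumerate(arr):

After execution: sum_val = 43
43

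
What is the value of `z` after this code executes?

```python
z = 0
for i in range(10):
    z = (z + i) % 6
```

Let's trace through this code step by step.

Initialize: z = 0
Entering loop: for i in range(10):

After execution: z = 3
3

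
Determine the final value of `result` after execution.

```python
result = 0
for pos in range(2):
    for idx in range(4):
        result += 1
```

Let's trace through this code step by step.

Initialize: result = 0
Entering loop: for pos in range(2):

After execution: result = 8
8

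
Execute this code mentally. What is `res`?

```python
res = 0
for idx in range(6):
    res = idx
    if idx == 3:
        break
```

Let's trace through this code step by step.

Initialize: res = 0
Entering loop: for idx in range(6):

After execution: res = 3
3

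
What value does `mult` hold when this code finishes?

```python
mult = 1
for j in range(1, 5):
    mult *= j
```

Let's trace through this code step by step.

Initialize: mult = 1
Entering loop: for j in range(1, 5):

After execution: mult = 24
24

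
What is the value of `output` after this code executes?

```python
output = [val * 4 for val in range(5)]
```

Let's trace through this code step by step.

Initialize: output = [val * 4 for val in range(5)]

After execution: output = [0, 4, 8, 12, 16]
[0, 4, 8, 12, 16]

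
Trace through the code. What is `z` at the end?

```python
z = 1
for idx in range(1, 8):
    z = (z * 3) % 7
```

Let's trace through this code step by step.

Initialize: z = 1
Entering loop: for idx in range(1, 8):

After execution: z = 3
3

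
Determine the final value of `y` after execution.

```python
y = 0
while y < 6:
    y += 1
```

Let's trace through this code step by step.

Initialize: y = 0
Entering loop: while y < 6:

After execution: y = 6
6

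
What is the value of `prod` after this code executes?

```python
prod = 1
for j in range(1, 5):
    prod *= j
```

Let's trace through this code step by step.

Initialize: prod = 1
Entering loop: for j in range(1, 5):

After execution: prod = 24
24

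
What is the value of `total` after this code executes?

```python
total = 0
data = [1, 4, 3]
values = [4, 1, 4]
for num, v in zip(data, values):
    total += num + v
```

Let's trace through this code step by step.

Initialize: total = 0
Initialize: data = [1, 4, 3]
Initialize: values = [4, 1, 4]
Entering loop: for num, v in zip(data, values):

After execution: total = 17
17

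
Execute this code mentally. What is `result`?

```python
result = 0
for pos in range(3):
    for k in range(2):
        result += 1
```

Let's trace through this code step by step.

Initialize: result = 0
Entering loop: for pos in range(3):

After execution: result = 6
6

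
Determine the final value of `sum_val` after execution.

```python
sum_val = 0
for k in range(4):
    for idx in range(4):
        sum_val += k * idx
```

Let's trace through this code step by step.

Initialize: sum_val = 0
Entering loop: for k in range(4):

After execution: sum_val = 36
36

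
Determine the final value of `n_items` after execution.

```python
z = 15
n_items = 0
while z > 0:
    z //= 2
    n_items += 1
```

Let's trace through this code step by step.

Initialize: z = 15
Initialize: n_items = 0
Entering loop: while z > 0:

After execution: n_items = 4
4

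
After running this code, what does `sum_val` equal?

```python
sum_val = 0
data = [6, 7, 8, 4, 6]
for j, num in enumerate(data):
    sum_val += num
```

Let's trace through this code step by step.

Initialize: sum_val = 0
Initialize: data = [6, 7, 8, 4, 6]
Entering loop: for j, num in enumerate(data):

After execution: sum_val = 31
31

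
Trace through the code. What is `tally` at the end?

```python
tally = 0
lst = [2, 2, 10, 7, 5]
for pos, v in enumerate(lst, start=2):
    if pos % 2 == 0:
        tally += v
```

Let's trace through this code step by step.

Initialize: tally = 0
Initialize: lst = [2, 2, 10, 7, 5]
Entering loop: for pos, v in enumerate(lst, start=2):

After execution: tally = 17
17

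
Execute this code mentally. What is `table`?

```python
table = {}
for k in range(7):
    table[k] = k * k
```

Let's trace through this code step by step.

Initialize: table = {}
Entering loop: for k in range(7):

After execution: table = {0: 0, 1: 1, 2: 4, 3: 9, 4: 16, 5: 25, 6: 36}
{0: 0, 1: 1, 2: 4, 3: 9, 4: 16, 5: 25, 6: 36}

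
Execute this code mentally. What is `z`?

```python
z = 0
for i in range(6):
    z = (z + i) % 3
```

Let's trace through this code step by step.

Initialize: z = 0
Entering loop: for i in range(6):

After execution: z = 0
0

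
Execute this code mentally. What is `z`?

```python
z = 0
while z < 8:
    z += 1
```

Let's trace through this code step by step.

Initialize: z = 0
Entering loop: while z < 8:

After execution: z = 8
8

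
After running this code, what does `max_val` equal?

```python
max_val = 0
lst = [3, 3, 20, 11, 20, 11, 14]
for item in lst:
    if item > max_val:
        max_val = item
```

Let's trace through this code step by step.

Initialize: max_val = 0
Initialize: lst = [3, 3, 20, 11, 20, 11, 14]
Entering loop: for item in lst:

After execution: max_val = 20
20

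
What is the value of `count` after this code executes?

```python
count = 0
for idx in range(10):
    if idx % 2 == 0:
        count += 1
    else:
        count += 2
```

Let's trace through this code step by step.

Initialize: count = 0
Entering loop: for idx in range(10):

After execution: count = 15
15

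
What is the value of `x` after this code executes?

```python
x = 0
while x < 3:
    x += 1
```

Let's trace through this code step by step.

Initialize: x = 0
Entering loop: while x < 3:

After execution: x = 3
3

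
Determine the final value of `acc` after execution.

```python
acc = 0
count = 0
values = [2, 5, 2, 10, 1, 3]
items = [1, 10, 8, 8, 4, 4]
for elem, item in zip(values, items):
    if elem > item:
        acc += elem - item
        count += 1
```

Let's trace through this code step by step.

Initialize: acc = 0
Initialize: count = 0
Initialize: values = [2, 5, 2, 10, 1, 3]
Initialize: items = [1, 10, 8, 8, 4, 4]
Entering loop: for elem, item in zip(values, items):

After execution: acc = 3
3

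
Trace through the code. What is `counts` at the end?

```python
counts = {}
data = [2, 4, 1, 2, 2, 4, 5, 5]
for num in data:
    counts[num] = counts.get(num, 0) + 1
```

Let's trace through this code step by step.

Initialize: counts = {}
Initialize: data = [2, 4, 1, 2, 2, 4, 5, 5]
Entering loop: for num in data:

After execution: counts = {2: 3, 4: 2, 1: 1, 5: 2}
{2: 3, 4: 2, 1: 1, 5: 2}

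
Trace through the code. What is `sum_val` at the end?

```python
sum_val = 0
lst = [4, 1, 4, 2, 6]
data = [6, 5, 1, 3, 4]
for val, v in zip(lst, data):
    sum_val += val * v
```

Let's trace through this code step by step.

Initialize: sum_val = 0
Initialize: lst = [4, 1, 4, 2, 6]
Initialize: data = [6, 5, 1, 3, 4]
Entering loop: for val, v in zip(lst, data):

After execution: sum_val = 63
63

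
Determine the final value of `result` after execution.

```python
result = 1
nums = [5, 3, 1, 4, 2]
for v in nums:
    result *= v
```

Let's trace through this code step by step.

Initialize: result = 1
Initialize: nums = [5, 3, 1, 4, 2]
Entering loop: for v in nums:

After execution: result = 120
120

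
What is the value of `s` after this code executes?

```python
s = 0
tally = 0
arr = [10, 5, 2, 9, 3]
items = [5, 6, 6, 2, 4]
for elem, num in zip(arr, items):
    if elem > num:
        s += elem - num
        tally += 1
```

Let's trace through this code step by step.

Initialize: s = 0
Initialize: tally = 0
Initialize: arr = [10, 5, 2, 9, 3]
Initialize: items = [5, 6, 6, 2, 4]
Entering loop: for elem, num in zip(arr, items):

After execution: s = 12
12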